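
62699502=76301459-13601957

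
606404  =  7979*76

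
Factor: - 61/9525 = - 3^( - 1)*5^(  -  2)*61^1*127^( - 1)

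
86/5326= 43/2663 = 0.02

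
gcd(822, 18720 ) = 6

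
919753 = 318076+601677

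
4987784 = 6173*808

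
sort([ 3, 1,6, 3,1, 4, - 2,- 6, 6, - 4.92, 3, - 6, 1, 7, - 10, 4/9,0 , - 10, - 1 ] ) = [ - 10,-10, - 6, - 6 , - 4.92, - 2, - 1, 0, 4/9, 1, 1, 1, 3,  3,3, 4, 6,6, 7 ] 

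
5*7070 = 35350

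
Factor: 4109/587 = 7^1 = 7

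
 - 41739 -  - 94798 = 53059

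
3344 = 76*44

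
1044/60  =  87/5=17.40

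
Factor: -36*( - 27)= 972 = 2^2*3^5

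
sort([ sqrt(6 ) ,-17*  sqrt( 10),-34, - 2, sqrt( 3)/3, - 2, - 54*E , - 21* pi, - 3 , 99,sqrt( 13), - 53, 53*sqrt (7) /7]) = [ - 54  *E,-21 * pi,-17 * sqrt( 10),-53, - 34,-3 , - 2, - 2,sqrt( 3)/3,  sqrt( 6 ), sqrt(13),53 * sqrt( 7)/7, 99 ] 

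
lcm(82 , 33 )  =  2706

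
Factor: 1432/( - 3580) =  - 2/5=- 2^1*5^( - 1 )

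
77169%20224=16497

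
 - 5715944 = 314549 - 6030493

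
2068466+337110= 2405576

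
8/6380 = 2/1595 = 0.00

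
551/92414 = 551/92414=0.01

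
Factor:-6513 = - 3^1 * 13^1*167^1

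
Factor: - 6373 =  - 6373^1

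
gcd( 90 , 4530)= 30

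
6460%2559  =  1342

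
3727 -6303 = - 2576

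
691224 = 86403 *8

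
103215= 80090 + 23125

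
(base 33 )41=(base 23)5i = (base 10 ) 133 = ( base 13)a3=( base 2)10000101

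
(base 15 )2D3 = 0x288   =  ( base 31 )ks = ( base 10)648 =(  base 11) 53A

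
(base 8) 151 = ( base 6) 253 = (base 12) 89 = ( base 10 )105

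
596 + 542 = 1138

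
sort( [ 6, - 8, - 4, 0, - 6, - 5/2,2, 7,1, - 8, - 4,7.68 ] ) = [ - 8, - 8, - 6 , - 4, - 4, - 5/2,  0, 1, 2 , 6,  7,7.68 ] 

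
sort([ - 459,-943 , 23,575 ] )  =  [ - 943, - 459,23, 575]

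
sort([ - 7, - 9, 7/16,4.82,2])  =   [- 9, - 7,7/16,2, 4.82 ]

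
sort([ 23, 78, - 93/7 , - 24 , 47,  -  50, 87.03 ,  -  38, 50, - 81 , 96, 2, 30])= [ - 81, - 50, - 38,  -  24,-93/7, 2,23, 30,47,  50  ,  78, 87.03 , 96 ]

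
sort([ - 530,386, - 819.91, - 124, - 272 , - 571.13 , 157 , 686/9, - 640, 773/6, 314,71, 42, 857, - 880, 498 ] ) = [ - 880, - 819.91, - 640,-571.13,-530,- 272,- 124,42, 71,686/9,773/6,  157,314,  386,  498, 857 ]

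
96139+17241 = 113380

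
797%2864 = 797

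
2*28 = 56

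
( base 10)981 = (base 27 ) 199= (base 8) 1725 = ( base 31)10K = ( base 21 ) 24f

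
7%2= 1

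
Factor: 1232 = 2^4 * 7^1*11^1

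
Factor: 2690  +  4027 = 6717 =3^1*2239^1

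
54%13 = 2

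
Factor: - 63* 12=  - 2^2*3^3 * 7^1 = - 756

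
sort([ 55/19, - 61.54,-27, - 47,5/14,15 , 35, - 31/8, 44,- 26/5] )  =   [ - 61.54, - 47,- 27, - 26/5,  -  31/8,5/14 , 55/19,15,35,44 ] 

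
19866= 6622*3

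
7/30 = 7/30 = 0.23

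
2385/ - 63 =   -  265/7 = - 37.86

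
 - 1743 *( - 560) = 976080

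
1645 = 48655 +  - 47010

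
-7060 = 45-7105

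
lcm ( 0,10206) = 0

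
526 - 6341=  - 5815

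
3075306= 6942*443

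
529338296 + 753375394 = 1282713690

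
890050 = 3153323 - 2263273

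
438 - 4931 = - 4493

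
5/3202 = 5/3202 = 0.00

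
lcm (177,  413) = 1239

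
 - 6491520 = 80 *(  -  81144 )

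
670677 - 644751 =25926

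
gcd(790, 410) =10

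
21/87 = 7/29 = 0.24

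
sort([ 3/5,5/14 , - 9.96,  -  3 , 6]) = [-9.96, -3,  5/14 , 3/5, 6] 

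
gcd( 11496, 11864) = 8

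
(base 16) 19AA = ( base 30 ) 790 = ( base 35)5CP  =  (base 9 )10010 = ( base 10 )6570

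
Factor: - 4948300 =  - 2^2*5^2*7^1*7069^1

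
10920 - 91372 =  - 80452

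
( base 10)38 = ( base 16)26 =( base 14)2a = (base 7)53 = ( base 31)17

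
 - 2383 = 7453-9836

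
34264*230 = 7880720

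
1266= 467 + 799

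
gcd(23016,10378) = 2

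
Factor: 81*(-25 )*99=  - 200475= - 3^6*5^2*11^1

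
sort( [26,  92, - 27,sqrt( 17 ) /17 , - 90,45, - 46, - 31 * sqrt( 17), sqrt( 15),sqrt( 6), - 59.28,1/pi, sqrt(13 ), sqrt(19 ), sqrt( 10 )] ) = [ - 31*sqrt( 17),  -  90, - 59.28, - 46,-27, sqrt ( 17)/17,1/pi, sqrt( 6),sqrt ( 10 ), sqrt( 13),sqrt (15 ),sqrt( 19),26,45 , 92] 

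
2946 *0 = 0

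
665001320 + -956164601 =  - 291163281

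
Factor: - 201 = -3^1*67^1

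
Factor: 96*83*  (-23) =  - 183264 = - 2^5*3^1*23^1*83^1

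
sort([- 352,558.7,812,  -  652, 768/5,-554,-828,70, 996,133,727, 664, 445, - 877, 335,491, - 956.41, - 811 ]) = [-956.41, - 877, - 828,- 811,  -  652, - 554,  -  352, 70,133,768/5 , 335,445,  491,558.7  ,  664,727, 812,996] 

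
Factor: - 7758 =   -  2^1 * 3^2*431^1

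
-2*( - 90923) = 181846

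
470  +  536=1006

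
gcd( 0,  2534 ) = 2534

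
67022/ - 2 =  - 33511 + 0/1= - 33511.00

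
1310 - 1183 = 127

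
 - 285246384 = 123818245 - 409064629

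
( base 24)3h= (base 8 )131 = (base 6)225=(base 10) 89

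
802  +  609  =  1411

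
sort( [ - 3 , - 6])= [ - 6, - 3 ] 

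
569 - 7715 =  - 7146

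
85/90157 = 85/90157 = 0.00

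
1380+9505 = 10885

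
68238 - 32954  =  35284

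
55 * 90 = 4950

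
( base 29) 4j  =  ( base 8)207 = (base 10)135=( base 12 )B3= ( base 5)1020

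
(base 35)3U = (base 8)207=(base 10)135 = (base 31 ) 4B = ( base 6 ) 343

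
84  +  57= 141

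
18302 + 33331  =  51633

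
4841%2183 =475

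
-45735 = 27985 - 73720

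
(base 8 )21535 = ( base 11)6890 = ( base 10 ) 9053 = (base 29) am5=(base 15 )2A38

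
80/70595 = 16/14119 = 0.00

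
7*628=4396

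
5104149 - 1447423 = 3656726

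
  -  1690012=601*( - 2812 ) 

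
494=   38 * 13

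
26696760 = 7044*3790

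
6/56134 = 3/28067 = 0.00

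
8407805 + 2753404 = 11161209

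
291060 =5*58212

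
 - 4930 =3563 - 8493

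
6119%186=167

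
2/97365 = 2/97365 = 0.00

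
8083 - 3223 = 4860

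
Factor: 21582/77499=2^1 *11^1*79^(-1) = 22/79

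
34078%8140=1518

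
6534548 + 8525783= 15060331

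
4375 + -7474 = - 3099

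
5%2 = 1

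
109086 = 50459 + 58627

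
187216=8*23402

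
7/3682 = 1/526 = 0.00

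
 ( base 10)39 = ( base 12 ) 33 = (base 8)47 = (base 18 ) 23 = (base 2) 100111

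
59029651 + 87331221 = 146360872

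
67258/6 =33629/3=11209.67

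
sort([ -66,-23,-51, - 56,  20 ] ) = [- 66,-56, - 51,-23,  20] 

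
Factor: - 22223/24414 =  - 71/78 = - 2^( - 1 ) * 3^ (-1)*13^( - 1) * 71^1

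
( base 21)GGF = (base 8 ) 16357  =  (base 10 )7407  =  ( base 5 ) 214112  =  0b1110011101111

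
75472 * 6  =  452832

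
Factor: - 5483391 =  - 3^1*101^1*18097^1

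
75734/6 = 37867/3 = 12622.33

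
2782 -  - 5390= 8172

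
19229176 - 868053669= - 848824493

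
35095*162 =5685390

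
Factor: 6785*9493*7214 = 2^1 *5^1*11^1*23^1*59^1*863^1*3607^1 = 464653776070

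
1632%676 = 280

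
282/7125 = 94/2375 = 0.04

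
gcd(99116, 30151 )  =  1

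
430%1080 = 430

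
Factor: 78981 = 3^1*7^1*3761^1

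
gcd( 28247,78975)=1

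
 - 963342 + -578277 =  - 1541619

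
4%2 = 0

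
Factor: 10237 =29^1*353^1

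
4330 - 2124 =2206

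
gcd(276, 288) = 12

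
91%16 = 11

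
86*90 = 7740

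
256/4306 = 128/2153 = 0.06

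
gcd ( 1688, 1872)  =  8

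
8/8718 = 4/4359=0.00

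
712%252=208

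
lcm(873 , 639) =61983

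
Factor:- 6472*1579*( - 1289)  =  13172662232 = 2^3 * 809^1*1289^1*1579^1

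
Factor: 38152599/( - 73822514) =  - 2^( - 1)*3^1*31^1*881^( - 1)*41897^ ( - 1)*410243^1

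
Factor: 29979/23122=2^( - 1)*3^2*11^( - 1) * 1051^( - 1 )*3331^1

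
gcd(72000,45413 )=1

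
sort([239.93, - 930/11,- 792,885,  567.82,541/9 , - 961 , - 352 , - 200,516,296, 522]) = [ -961,-792, -352, - 200, - 930/11, 541/9,239.93,296,516,522,567.82,  885 ] 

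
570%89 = 36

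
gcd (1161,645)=129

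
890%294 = 8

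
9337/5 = 9337/5 = 1867.40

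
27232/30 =13616/15 = 907.73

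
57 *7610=433770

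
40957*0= 0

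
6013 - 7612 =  - 1599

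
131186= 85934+45252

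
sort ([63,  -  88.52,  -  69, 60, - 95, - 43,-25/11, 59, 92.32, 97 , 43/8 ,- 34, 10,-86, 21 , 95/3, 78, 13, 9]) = [  -  95,-88.52,-86, - 69, - 43,-34, - 25/11,43/8 , 9, 10, 13, 21, 95/3, 59, 60, 63, 78, 92.32, 97] 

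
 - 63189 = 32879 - 96068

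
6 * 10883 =65298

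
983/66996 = 983/66996 = 0.01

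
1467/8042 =1467/8042 = 0.18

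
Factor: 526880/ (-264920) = -356/179 = - 2^2*89^1*179^ ( - 1 )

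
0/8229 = 0 = 0.00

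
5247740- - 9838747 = 15086487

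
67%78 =67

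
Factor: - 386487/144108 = -2^( - 2)*4003^( - 1) *42943^1  =  - 42943/16012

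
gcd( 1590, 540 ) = 30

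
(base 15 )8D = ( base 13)A3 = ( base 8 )205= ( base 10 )133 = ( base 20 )6D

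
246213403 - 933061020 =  - 686847617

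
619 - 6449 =  -  5830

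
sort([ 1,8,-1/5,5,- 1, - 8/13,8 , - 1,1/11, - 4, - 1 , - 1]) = [ - 4,-1, - 1, - 1, - 1, - 8/13, - 1/5, 1/11,1,5,  8, 8] 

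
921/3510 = 307/1170 = 0.26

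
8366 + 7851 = 16217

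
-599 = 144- 743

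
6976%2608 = 1760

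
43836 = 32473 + 11363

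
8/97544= 1/12193 =0.00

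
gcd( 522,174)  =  174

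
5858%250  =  108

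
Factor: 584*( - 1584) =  - 2^7*3^2*11^1*73^1 = - 925056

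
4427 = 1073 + 3354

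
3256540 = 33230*98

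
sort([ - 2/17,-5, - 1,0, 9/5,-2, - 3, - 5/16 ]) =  [  -  5, - 3, - 2,-1,-5/16, - 2/17,0,9/5] 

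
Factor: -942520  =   - 2^3*5^1 * 23563^1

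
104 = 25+79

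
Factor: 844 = 2^2*211^1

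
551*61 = 33611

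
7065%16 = 9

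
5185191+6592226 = 11777417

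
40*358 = 14320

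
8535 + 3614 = 12149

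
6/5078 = 3/2539 =0.00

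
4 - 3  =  1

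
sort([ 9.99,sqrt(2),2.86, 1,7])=[ 1,sqrt( 2), 2.86,7,9.99]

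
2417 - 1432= 985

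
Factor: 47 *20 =940 = 2^2*5^1 * 47^1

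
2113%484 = 177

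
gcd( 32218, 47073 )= 1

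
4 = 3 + 1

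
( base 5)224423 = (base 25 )COD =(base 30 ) 90D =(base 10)8113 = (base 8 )17661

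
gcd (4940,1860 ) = 20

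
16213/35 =16213/35 = 463.23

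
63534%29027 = 5480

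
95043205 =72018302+23024903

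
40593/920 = 44 +113/920 =44.12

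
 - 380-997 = -1377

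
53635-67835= - 14200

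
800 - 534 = 266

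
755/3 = 251+2/3 = 251.67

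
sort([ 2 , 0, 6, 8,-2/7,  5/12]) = [ - 2/7, 0,5/12, 2, 6, 8] 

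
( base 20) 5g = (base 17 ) 6e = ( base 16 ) 74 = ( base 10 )116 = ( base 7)224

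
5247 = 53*99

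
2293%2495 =2293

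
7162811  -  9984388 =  - 2821577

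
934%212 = 86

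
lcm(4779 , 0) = 0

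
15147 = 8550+6597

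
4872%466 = 212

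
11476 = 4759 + 6717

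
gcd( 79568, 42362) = 2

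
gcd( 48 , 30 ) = 6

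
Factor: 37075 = 5^2*1483^1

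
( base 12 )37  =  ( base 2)101011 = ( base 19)25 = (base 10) 43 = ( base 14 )31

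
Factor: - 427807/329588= - 2^ ( - 2)* 7^( - 1) * 43^1 * 79^( - 1 )*149^( - 1) * 9949^1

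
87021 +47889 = 134910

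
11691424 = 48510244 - 36818820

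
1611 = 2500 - 889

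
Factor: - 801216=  - 2^6* 3^2*13^1*107^1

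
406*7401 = 3004806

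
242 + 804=1046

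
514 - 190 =324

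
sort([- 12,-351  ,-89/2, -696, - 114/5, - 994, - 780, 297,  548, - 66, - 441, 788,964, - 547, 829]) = [ - 994, - 780, - 696,-547, - 441,  -  351, - 66,- 89/2, - 114/5, - 12,  297, 548,788,829, 964 ]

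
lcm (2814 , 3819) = 53466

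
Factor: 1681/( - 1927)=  - 41^1*47^(-1) = - 41/47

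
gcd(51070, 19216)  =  2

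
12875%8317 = 4558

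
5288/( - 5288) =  - 1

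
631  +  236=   867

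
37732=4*9433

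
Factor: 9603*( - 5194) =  - 2^1*3^2*7^2*11^1*53^1*97^1 =- 49877982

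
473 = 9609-9136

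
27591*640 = 17658240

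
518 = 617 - 99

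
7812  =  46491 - 38679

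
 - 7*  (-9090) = 63630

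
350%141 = 68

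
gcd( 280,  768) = 8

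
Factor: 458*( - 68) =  - 31144 = - 2^3*17^1 * 229^1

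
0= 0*106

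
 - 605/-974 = 605/974 = 0.62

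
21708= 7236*3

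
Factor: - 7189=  - 7^1*13^1 * 79^1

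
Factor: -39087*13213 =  - 516456531 = - 3^2 * 43^1*73^1*101^1*181^1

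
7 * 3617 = 25319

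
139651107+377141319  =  516792426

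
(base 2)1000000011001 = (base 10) 4121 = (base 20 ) A61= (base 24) 73h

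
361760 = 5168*70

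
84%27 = 3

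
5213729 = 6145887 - 932158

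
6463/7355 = 6463/7355=0.88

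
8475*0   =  0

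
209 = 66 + 143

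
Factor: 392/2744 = 7^ ( - 1) = 1/7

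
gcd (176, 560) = 16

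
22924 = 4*5731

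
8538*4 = 34152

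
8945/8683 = 1+262/8683 = 1.03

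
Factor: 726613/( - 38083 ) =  - 569^1*1277^1*38083^( - 1)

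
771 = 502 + 269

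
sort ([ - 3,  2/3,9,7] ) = [-3,  2/3,7,9 ] 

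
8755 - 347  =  8408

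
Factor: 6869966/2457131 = 2^1*53^1*431^( - 1)*5701^( -1 )*64811^1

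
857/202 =4 + 49/202 = 4.24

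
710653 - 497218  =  213435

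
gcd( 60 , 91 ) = 1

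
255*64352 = 16409760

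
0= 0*80455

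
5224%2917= 2307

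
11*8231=90541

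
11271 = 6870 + 4401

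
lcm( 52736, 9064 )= 580096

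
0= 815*0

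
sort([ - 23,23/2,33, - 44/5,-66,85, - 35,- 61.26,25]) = [ - 66, -61.26, - 35,- 23, - 44/5,23/2,25 , 33,85]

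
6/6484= 3/3242 = 0.00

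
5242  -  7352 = -2110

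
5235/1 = 5235 = 5235.00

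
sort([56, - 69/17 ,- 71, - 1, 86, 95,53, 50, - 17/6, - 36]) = [ - 71,-36, - 69/17, - 17/6,- 1, 50,53, 56, 86,95]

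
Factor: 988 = 2^2*13^1*19^1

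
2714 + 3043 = 5757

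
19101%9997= 9104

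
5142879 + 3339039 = 8481918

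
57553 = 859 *67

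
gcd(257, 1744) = 1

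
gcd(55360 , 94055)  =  5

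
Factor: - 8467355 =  - 5^1 * 13^1*130267^1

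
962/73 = 13 + 13/73 = 13.18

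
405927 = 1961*207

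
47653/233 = 47653/233 = 204.52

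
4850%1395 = 665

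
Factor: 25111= 25111^1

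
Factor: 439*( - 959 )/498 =  -  421001/498= - 2^( - 1)*3^( - 1)*7^1*83^( - 1 )*137^1* 439^1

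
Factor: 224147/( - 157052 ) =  - 2^( - 2)*11^1* 41^1*79^( - 1 )= - 451/316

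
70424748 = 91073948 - 20649200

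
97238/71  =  1369 + 39/71 = 1369.55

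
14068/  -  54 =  - 261 + 13/27 = -  260.52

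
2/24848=1/12424  =  0.00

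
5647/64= 5647/64= 88.23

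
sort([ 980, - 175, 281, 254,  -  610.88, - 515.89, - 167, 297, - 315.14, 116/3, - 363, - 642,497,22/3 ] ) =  [ - 642, - 610.88 , - 515.89 ,-363, - 315.14,-175 , - 167, 22/3,116/3, 254 , 281,297, 497, 980 ]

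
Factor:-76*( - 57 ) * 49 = 212268 = 2^2*3^1*7^2*19^2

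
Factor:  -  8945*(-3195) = 28579275 = 3^2*5^2*71^1*1789^1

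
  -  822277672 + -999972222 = - 1822249894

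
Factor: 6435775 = 5^2*17^1*19^1*797^1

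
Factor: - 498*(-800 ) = 2^6*3^1*5^2 * 83^1 =398400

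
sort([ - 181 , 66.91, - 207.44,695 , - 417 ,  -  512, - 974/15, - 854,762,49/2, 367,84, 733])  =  [ -854,  -  512, - 417,  -  207.44, - 181, - 974/15,49/2,66.91,84,367, 695,  733,762] 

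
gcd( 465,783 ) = 3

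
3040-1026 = 2014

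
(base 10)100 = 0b1100100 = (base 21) 4g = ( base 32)34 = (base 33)31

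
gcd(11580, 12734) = 2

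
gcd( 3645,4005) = 45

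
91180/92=991 + 2/23 = 991.09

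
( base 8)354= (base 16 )ec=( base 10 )236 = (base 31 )7J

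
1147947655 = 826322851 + 321624804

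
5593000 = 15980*350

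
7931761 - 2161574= 5770187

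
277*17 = 4709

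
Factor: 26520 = 2^3*3^1*5^1*13^1*17^1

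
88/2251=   88/2251  =  0.04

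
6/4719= 2/1573 = 0.00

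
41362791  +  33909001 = 75271792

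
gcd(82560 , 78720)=1920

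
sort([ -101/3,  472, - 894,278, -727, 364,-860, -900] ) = [ - 900, - 894, - 860, - 727, - 101/3 , 278,364, 472]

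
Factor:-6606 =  - 2^1*3^2*367^1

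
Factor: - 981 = - 3^2*109^1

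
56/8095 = 56/8095= 0.01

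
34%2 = 0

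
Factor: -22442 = -2^1*7^2*229^1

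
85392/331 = 257  +  325/331 = 257.98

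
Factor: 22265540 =2^2*5^1 *11^1 * 101207^1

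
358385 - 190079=168306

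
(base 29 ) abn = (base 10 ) 8752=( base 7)34342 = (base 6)104304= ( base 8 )21060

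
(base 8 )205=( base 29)4H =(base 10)133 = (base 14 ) 97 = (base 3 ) 11221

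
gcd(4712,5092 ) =76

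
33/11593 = 33/11593 = 0.00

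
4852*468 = 2270736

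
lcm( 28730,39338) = 2556970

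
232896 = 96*2426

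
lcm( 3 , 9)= 9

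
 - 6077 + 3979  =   - 2098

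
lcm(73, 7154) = 7154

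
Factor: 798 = 2^1*3^1*7^1*19^1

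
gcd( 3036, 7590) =1518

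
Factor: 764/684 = 191/171  =  3^( - 2)*19^( - 1) * 191^1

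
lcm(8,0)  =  0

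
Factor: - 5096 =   -  2^3*7^2*13^1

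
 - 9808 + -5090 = - 14898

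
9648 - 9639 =9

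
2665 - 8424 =  -  5759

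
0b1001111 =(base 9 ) 87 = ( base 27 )2P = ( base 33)2D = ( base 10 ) 79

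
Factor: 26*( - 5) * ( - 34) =4420   =  2^2 * 5^1*13^1*17^1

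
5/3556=5/3556 = 0.00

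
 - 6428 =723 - 7151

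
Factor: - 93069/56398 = -2^(-1)*3^5*163^ (-1)*173^(  -  1)*383^1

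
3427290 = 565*6066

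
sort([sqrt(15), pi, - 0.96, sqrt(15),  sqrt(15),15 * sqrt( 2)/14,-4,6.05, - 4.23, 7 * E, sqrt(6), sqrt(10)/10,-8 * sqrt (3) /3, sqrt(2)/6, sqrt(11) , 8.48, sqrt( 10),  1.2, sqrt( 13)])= [  -  8  *sqrt( 3 )/3, - 4.23, - 4, - 0.96, sqrt(2) /6,sqrt(10 ) /10, 1.2, 15 * sqrt( 2)/14,sqrt(6 ), pi, sqrt( 10),sqrt(11 ), sqrt(13), sqrt( 15),  sqrt(15),sqrt(15), 6.05, 8.48, 7*E ]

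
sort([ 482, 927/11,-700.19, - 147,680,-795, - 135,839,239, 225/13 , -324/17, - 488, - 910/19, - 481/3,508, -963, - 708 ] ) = [ - 963,-795,  -  708,-700.19, - 488,-481/3, - 147,-135,-910/19, - 324/17,225/13, 927/11,239,482, 508, 680,839]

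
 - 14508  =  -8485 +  -6023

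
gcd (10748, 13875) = 1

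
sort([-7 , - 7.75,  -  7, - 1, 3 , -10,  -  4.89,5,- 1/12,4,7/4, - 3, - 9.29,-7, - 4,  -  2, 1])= [ - 10, - 9.29, - 7.75, - 7, - 7,-7, - 4.89,-4, - 3,-2,  -  1,-1/12,1,7/4,3, 4 , 5] 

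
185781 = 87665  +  98116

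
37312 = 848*44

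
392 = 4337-3945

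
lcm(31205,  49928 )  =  249640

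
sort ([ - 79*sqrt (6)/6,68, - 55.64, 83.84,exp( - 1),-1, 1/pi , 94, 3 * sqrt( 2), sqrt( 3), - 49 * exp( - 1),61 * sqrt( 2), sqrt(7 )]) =[ - 55.64, - 79 * sqrt (6)/6, - 49*exp( - 1), - 1  ,  1/pi,exp( - 1 ),  sqrt(3), sqrt( 7), 3 *sqrt( 2), 68, 83.84, 61*sqrt(2), 94 ] 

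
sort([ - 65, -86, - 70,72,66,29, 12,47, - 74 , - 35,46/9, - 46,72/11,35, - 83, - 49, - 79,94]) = [ - 86,-83, - 79, - 74, -70, - 65, - 49,- 46,  -  35, 46/9,  72/11,12,29, 35, 47,66, 72,94]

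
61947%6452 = 3879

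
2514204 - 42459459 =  - 39945255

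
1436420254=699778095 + 736642159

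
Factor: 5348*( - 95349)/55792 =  - 127481613/13948 = - 2^( - 2)*3^1 * 7^1*11^ ( - 1)*37^1 *191^1 *317^ ( - 1)*859^1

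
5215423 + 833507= 6048930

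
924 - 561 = 363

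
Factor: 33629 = 33629^1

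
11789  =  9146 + 2643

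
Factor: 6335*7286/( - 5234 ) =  - 5^1*7^1*181^1*2617^ ( - 1)*3643^1 = -23078405/2617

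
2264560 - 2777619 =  - 513059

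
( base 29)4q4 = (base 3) 12122200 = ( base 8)10032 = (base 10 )4122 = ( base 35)3cr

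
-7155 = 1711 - 8866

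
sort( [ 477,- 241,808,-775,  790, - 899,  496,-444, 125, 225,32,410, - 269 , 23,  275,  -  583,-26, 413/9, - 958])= [ -958,  -  899 ,-775, - 583, - 444,-269, - 241,-26, 23, 32,413/9, 125, 225, 275,410,477,496, 790, 808] 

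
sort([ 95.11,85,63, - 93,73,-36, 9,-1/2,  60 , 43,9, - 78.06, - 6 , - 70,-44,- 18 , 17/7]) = [-93,-78.06, - 70,  -  44, - 36,  -  18, - 6,-1/2,17/7  ,  9, 9 , 43,60, 63,  73,85, 95.11 ] 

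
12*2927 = 35124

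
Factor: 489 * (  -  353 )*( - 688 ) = 118760496  =  2^4 *3^1*43^1 * 163^1 * 353^1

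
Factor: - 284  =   - 2^2*71^1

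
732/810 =122/135 = 0.90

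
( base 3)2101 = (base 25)2E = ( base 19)37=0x40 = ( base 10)64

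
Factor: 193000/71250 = 2^2 * 3^( - 1 )*5^ ( -1 )*19^( - 1 )* 193^1 = 772/285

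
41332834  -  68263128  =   -26930294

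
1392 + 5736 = 7128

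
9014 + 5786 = 14800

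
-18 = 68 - 86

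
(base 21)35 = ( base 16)44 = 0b1000100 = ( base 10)68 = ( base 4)1010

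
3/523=3/523 = 0.01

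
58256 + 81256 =139512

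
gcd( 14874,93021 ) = 3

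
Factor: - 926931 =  - 3^1*31^1*9967^1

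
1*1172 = 1172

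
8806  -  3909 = 4897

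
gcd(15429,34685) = 1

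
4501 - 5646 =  - 1145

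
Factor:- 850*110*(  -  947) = 2^2*5^3*11^1*17^1*947^1 = 88544500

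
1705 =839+866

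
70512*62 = 4371744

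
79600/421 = 189 + 31/421 = 189.07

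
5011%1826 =1359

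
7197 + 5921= 13118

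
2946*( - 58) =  - 170868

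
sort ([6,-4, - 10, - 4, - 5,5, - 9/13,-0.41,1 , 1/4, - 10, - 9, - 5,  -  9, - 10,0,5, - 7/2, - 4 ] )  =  [- 10, - 10, - 10, - 9,- 9, - 5, - 5 , - 4,  -  4 , - 4, - 7/2, - 9/13, - 0.41 , 0,1/4 , 1, 5,5,6 ] 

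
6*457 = 2742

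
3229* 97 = 313213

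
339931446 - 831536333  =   - 491604887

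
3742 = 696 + 3046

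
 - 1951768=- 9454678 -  - 7502910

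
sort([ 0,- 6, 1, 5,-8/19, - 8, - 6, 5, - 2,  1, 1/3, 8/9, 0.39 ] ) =[-8,  -  6,-6, - 2,-8/19,0 , 1/3 , 0.39,8/9, 1,1, 5, 5 ]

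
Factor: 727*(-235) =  - 170845 = - 5^1*47^1*727^1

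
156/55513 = 156/55513 = 0.00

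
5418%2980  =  2438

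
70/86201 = 70/86201  =  0.00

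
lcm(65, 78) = 390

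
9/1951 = 9/1951 = 0.00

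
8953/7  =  1279  =  1279.00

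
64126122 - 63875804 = 250318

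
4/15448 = 1/3862 = 0.00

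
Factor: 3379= 31^1*109^1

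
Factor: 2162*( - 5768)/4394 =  - 6235208/2197 = -2^3*7^1*13^( - 3 )*23^1*47^1*103^1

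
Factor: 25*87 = 3^1 *5^2*29^1 = 2175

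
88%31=26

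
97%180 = 97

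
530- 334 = 196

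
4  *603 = 2412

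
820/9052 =205/2263 = 0.09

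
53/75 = 53/75 = 0.71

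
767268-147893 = 619375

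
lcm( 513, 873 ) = 49761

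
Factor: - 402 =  - 2^1*3^1*67^1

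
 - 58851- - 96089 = 37238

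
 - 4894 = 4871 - 9765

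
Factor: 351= 3^3 *13^1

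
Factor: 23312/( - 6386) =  - 376/103 = -2^3*47^1 * 103^(-1 ) 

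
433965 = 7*61995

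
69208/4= 17302=17302.00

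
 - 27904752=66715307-94620059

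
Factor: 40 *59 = 2^3*5^1*59^1=2360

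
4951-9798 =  - 4847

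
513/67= 7+44/67 = 7.66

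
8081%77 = 73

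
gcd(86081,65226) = 1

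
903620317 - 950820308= - 47199991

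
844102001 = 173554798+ 670547203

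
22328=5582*4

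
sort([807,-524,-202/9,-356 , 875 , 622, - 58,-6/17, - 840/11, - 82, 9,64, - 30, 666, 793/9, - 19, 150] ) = [-524, - 356,-82,-840/11, - 58,  -  30 ,  -  202/9,-19,-6/17,9, 64,793/9, 150,622, 666,807, 875] 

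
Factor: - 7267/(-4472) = 13/8  =  2^( - 3)*13^1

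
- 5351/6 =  - 892 + 1/6= -891.83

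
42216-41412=804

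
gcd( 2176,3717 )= 1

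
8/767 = 8/767= 0.01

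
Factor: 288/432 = 2/3 = 2^1*3^(-1) 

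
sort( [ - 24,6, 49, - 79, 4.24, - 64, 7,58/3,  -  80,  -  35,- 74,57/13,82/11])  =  [ - 80, - 79,-74, - 64, - 35, - 24,4.24,57/13,6,7,82/11, 58/3, 49] 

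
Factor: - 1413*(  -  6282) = 2^1*3^4*157^1*349^1 = 8876466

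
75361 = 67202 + 8159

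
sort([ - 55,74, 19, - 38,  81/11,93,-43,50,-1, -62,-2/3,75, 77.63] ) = [ - 62,  -  55 ,  -  43,-38, - 1 ,-2/3, 81/11,19, 50,74, 75 , 77.63, 93] 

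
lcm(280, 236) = 16520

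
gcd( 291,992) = 1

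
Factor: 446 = 2^1*223^1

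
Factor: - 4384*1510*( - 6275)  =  41539496000 =2^6*5^3 *137^1*151^1 * 251^1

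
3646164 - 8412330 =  - 4766166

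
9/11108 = 9/11108= 0.00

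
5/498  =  5/498 =0.01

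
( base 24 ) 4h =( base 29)3q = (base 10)113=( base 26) 49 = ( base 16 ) 71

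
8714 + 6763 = 15477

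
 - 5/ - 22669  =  5/22669 = 0.00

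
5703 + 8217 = 13920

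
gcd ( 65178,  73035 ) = 27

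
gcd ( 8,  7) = 1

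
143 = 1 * 143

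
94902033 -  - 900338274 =995240307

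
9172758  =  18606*493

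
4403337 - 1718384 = 2684953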